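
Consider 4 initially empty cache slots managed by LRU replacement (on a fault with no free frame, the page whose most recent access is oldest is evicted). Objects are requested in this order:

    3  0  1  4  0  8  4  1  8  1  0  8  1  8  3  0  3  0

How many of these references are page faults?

6

3 -> miss, frames {3}
0 -> miss, frames {3,0}
1 -> miss, frames {3,0,1}
4 -> miss, frames {3,0,1,4}
0 -> hit
8 -> miss, evict 3, frames {1,4,0,8}
4 -> hit
1 -> hit
8 -> hit
1 -> hit
0 -> hit
8 -> hit
1 -> hit
8 -> hit
3 -> miss, evict 4, frames {0,1,8,3}
0 -> hit
3 -> hit
0 -> hit
Page faults: 6.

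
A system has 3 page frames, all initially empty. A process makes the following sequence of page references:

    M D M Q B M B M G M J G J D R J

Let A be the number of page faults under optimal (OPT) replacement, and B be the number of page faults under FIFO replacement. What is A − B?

-2

Under OPT: F F . F F . . . F . F . . . F . → 7 faults.
Under FIFO: F F . F F F . . F . F . . F F . → 9 faults.
A − B = 7 − 9 = -2.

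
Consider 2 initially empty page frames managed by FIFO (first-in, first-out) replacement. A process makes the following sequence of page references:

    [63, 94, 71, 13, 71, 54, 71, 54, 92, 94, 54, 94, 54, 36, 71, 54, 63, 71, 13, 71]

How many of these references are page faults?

15

63: miss, frames [63]
94: miss, frames [63, 94]
71: miss, evict 63, frames [94, 71]
13: miss, evict 94, frames [71, 13]
71: hit
54: miss, evict 71, frames [13, 54]
71: miss, evict 13, frames [54, 71]
54: hit
92: miss, evict 54, frames [71, 92]
94: miss, evict 71, frames [92, 94]
54: miss, evict 92, frames [94, 54]
94: hit
54: hit
36: miss, evict 94, frames [54, 36]
71: miss, evict 54, frames [36, 71]
54: miss, evict 36, frames [71, 54]
63: miss, evict 71, frames [54, 63]
71: miss, evict 54, frames [63, 71]
13: miss, evict 63, frames [71, 13]
71: hit
Page faults: 15.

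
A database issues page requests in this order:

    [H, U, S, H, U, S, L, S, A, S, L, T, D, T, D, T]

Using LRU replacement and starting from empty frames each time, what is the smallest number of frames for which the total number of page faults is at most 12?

2

f=1: 16 faults
f=2: 11 faults
f=3: 7 faults
f=4: 7 faults
f=5: 7 faults
f=6: 7 faults
f=7: 7 faults
Smallest f with faults ≤ 12 is 2.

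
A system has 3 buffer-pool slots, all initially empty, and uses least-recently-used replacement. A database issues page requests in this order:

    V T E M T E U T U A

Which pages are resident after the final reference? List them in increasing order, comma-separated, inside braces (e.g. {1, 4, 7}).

V → miss, frames {V}
T → miss, frames {V,T}
E → miss, frames {V,T,E}
M → miss, evict V, frames {T,E,M}
T → hit
E → hit
U → miss, evict M, frames {T,E,U}
T → hit
U → hit
A → miss, evict E, frames {T,U,A}

{A, T, U}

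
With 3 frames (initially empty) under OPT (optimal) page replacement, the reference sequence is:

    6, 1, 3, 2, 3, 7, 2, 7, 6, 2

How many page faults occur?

6 -> fault, frames {6}
1 -> fault, frames {6,1}
3 -> fault, frames {6,1,3}
2 -> fault, evict 1, frames {6,3,2}
3 -> hit
7 -> fault, evict 3, frames {6,2,7}
2 -> hit
7 -> hit
6 -> hit
2 -> hit
Page faults: 5.

5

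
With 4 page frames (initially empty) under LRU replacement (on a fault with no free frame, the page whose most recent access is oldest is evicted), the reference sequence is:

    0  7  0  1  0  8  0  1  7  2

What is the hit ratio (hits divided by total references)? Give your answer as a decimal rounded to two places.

0 -> miss, frames {0}
7 -> miss, frames {0,7}
0 -> hit
1 -> miss, frames {7,0,1}
0 -> hit
8 -> miss, frames {7,1,0,8}
0 -> hit
1 -> hit
7 -> hit
2 -> miss, evict 8, frames {0,1,7,2}
Hits: 5 of 10 references → 5/10 = 0.5000.

0.50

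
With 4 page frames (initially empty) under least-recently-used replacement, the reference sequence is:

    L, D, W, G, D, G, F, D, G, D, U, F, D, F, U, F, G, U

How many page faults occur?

L: miss, frames [L]
D: miss, frames [L, D]
W: miss, frames [L, D, W]
G: miss, frames [L, D, W, G]
D: hit
G: hit
F: miss, evict L, frames [W, D, G, F]
D: hit
G: hit
D: hit
U: miss, evict W, frames [F, G, D, U]
F: hit
D: hit
F: hit
U: hit
F: hit
G: hit
U: hit
Page faults: 6.

6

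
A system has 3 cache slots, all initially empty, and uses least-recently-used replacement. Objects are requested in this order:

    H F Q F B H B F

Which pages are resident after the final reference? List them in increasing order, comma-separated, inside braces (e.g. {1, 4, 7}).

H → fault, frames (H)
F → fault, frames (H F)
Q → fault, frames (H F Q)
F → hit
B → fault, evict H, frames (Q F B)
H → fault, evict Q, frames (F B H)
B → hit
F → hit

{B, F, H}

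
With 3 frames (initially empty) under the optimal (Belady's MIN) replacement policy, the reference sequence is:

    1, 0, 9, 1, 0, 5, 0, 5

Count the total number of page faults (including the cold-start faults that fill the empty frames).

4

1: miss, frames {1}
0: miss, frames {1,0}
9: miss, frames {1,0,9}
1: hit
0: hit
5: miss, evict 9, frames {1,0,5}
0: hit
5: hit
Page faults: 4.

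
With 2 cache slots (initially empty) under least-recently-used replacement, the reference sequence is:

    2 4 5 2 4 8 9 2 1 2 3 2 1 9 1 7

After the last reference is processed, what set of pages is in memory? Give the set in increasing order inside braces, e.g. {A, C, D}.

{1, 7}

2: miss, frames (2)
4: miss, frames (2 4)
5: miss, evict 2, frames (4 5)
2: miss, evict 4, frames (5 2)
4: miss, evict 5, frames (2 4)
8: miss, evict 2, frames (4 8)
9: miss, evict 4, frames (8 9)
2: miss, evict 8, frames (9 2)
1: miss, evict 9, frames (2 1)
2: hit
3: miss, evict 1, frames (2 3)
2: hit
1: miss, evict 3, frames (2 1)
9: miss, evict 2, frames (1 9)
1: hit
7: miss, evict 9, frames (1 7)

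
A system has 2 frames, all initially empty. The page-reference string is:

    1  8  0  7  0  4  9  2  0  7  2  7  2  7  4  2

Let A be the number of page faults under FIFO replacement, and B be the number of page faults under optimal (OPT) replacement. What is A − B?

Under FIFO: F F F F . F F F F F F . . . F . → 11 faults.
Under OPT: F F F F . F F F . F . . . . F . → 9 faults.
A − B = 11 − 9 = 2.

2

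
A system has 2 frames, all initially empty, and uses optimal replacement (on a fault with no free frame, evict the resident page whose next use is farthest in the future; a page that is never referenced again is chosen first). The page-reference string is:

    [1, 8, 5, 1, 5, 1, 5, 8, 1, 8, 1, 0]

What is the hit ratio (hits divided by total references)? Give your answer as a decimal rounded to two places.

1: miss, frames [1]
8: miss, frames [1, 8]
5: miss, evict 8, frames [1, 5]
1: hit
5: hit
1: hit
5: hit
8: miss, evict 5, frames [1, 8]
1: hit
8: hit
1: hit
0: miss, evict 8, frames [1, 0]
Hits: 7 of 12 references → 7/12 = 0.5833.

0.58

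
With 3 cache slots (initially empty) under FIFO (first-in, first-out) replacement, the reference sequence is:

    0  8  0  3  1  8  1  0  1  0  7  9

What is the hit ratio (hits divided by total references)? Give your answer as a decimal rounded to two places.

0 -> miss, frames {0}
8 -> miss, frames {0,8}
0 -> hit
3 -> miss, frames {0,8,3}
1 -> miss, evict 0, frames {8,3,1}
8 -> hit
1 -> hit
0 -> miss, evict 8, frames {3,1,0}
1 -> hit
0 -> hit
7 -> miss, evict 3, frames {1,0,7}
9 -> miss, evict 1, frames {0,7,9}
Hits: 5 of 12 references → 5/12 = 0.4167.

0.42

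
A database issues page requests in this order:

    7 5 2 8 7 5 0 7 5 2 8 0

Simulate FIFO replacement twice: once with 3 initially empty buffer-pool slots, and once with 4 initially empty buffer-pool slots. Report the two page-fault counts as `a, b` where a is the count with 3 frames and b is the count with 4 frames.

3 frames: F F F F F F F . . F F . → 9 faults.
4 frames: F F F F . . F F F F F F → 10 faults.
10 > 9: adding a frame increased faults — Belady's anomaly.

9, 10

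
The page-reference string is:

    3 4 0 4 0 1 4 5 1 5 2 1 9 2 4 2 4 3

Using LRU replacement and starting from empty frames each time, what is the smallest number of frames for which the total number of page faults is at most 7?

7

f=1: 18 faults
f=2: 13 faults
f=3: 9 faults
f=4: 9 faults
f=5: 8 faults
f=6: 8 faults
f=7: 7 faults
Smallest f with faults ≤ 7 is 7.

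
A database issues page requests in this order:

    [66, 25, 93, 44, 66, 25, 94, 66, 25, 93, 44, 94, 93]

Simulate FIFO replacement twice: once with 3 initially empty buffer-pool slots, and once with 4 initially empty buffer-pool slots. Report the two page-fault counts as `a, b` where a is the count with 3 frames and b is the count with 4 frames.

3 frames: F F F F F F F . . F F . . → 9 faults.
4 frames: F F F F . . F F F F F F . → 10 faults.
10 > 9: adding a frame increased faults — Belady's anomaly.

9, 10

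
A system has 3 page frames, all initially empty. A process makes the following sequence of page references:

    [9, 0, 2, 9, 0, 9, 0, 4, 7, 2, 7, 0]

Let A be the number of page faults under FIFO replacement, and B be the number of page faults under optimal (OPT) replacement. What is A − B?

Under FIFO: F F F . . . . F F . . F → 6 faults.
Under OPT: F F F . . . . F F . . . → 5 faults.
A − B = 6 − 5 = 1.

1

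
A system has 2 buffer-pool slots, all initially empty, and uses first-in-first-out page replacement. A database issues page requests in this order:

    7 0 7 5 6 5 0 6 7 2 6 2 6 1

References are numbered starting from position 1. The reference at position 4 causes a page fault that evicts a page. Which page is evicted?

pos 1: 7 -> fault, frames (7)
pos 2: 0 -> fault, frames (7 0)
pos 3: 7 -> hit
pos 4: 5 -> fault, evict 7, frames (0 5)
At position 4, page 7 is evicted.

7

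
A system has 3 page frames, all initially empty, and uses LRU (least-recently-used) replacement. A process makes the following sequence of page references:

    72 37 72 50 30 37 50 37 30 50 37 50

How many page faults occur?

5

72 → miss, frames [72]
37 → miss, frames [72, 37]
72 → hit
50 → miss, frames [37, 72, 50]
30 → miss, evict 37, frames [72, 50, 30]
37 → miss, evict 72, frames [50, 30, 37]
50 → hit
37 → hit
30 → hit
50 → hit
37 → hit
50 → hit
Page faults: 5.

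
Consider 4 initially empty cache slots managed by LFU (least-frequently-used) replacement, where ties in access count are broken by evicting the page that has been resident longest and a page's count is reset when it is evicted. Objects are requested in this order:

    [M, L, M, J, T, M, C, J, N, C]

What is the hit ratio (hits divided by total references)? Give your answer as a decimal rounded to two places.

M -> fault, frames {M}
L -> fault, frames {M,L}
M -> hit
J -> fault, frames {M,L,J}
T -> fault, frames {M,L,J,T}
M -> hit
C -> fault, evict L, frames {M,J,T,C}
J -> hit
N -> fault, evict T, frames {M,J,C,N}
C -> hit
Hits: 4 of 10 references → 4/10 = 0.4000.

0.40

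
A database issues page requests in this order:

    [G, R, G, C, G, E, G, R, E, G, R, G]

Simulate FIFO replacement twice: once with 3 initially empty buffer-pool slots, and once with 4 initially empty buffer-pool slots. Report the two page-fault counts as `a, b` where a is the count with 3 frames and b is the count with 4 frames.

3 frames: F F . F . F F F . . . . → 6 faults.
4 frames: F F . F . F . . . . . . → 4 faults.
4 < 6: adding a frame reduced faults, as is typical.

6, 4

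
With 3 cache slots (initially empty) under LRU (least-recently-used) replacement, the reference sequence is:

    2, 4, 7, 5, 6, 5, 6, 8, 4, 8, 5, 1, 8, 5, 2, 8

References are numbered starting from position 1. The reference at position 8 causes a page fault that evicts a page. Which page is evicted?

pos 1: 2 -> miss, frames [2]
pos 2: 4 -> miss, frames [2, 4]
pos 3: 7 -> miss, frames [2, 4, 7]
pos 4: 5 -> miss, evict 2, frames [4, 7, 5]
pos 5: 6 -> miss, evict 4, frames [7, 5, 6]
pos 6: 5 -> hit
pos 7: 6 -> hit
pos 8: 8 -> miss, evict 7, frames [5, 6, 8]
At position 8, page 7 is evicted.

7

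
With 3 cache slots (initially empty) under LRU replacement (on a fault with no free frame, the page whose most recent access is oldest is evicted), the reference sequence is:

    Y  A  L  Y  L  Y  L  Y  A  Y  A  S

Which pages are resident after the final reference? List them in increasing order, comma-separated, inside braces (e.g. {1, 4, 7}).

Y -> fault, frames [Y]
A -> fault, frames [Y, A]
L -> fault, frames [Y, A, L]
Y -> hit
L -> hit
Y -> hit
L -> hit
Y -> hit
A -> hit
Y -> hit
A -> hit
S -> fault, evict L, frames [Y, A, S]

{A, S, Y}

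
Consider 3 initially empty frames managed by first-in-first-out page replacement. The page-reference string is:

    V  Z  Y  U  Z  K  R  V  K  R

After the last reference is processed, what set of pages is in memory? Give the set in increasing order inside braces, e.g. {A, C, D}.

{K, R, V}

V: fault, frames (V)
Z: fault, frames (V Z)
Y: fault, frames (V Z Y)
U: fault, evict V, frames (Z Y U)
Z: hit
K: fault, evict Z, frames (Y U K)
R: fault, evict Y, frames (U K R)
V: fault, evict U, frames (K R V)
K: hit
R: hit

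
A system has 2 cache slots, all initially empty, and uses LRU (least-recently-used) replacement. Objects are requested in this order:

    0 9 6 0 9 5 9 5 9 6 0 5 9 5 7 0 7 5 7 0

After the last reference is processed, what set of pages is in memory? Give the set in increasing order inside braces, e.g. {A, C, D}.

0 → fault, frames [0]
9 → fault, frames [0, 9]
6 → fault, evict 0, frames [9, 6]
0 → fault, evict 9, frames [6, 0]
9 → fault, evict 6, frames [0, 9]
5 → fault, evict 0, frames [9, 5]
9 → hit
5 → hit
9 → hit
6 → fault, evict 5, frames [9, 6]
0 → fault, evict 9, frames [6, 0]
5 → fault, evict 6, frames [0, 5]
9 → fault, evict 0, frames [5, 9]
5 → hit
7 → fault, evict 9, frames [5, 7]
0 → fault, evict 5, frames [7, 0]
7 → hit
5 → fault, evict 0, frames [7, 5]
7 → hit
0 → fault, evict 5, frames [7, 0]

{0, 7}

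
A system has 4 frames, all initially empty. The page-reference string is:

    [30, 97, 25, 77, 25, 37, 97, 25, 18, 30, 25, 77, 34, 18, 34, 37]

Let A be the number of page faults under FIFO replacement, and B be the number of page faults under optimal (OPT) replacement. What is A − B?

4

Under FIFO: F F F F . F . . F F F F F F . F → 12 faults.
Under OPT: F F F F . F . . F . . F F . . . → 8 faults.
A − B = 12 − 8 = 4.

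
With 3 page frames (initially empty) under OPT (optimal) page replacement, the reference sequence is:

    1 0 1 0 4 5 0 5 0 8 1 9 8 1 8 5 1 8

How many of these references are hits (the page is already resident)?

11

1: miss, frames {1}
0: miss, frames {1,0}
1: hit
0: hit
4: miss, frames {1,0,4}
5: miss, evict 4, frames {1,0,5}
0: hit
5: hit
0: hit
8: miss, evict 0, frames {1,5,8}
1: hit
9: miss, evict 5, frames {1,8,9}
8: hit
1: hit
8: hit
5: miss, evict 9, frames {1,8,5}
1: hit
8: hit
Hits: 11.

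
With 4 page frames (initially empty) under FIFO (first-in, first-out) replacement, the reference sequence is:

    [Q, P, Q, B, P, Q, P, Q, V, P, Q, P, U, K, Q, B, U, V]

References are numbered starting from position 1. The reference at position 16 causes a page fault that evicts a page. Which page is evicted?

pos 1: Q → fault, frames {Q}
pos 2: P → fault, frames {Q,P}
pos 3: Q → hit
pos 4: B → fault, frames {Q,P,B}
pos 5: P → hit
pos 6: Q → hit
pos 7: P → hit
pos 8: Q → hit
pos 9: V → fault, frames {Q,P,B,V}
pos 10: P → hit
pos 11: Q → hit
pos 12: P → hit
pos 13: U → fault, evict Q, frames {P,B,V,U}
pos 14: K → fault, evict P, frames {B,V,U,K}
pos 15: Q → fault, evict B, frames {V,U,K,Q}
pos 16: B → fault, evict V, frames {U,K,Q,B}
At position 16, page V is evicted.

V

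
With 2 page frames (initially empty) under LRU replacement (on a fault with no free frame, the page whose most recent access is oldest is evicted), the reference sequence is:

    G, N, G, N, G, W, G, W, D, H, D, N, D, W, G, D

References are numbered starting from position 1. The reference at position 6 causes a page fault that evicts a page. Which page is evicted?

N

pos 1: G → miss, frames [G]
pos 2: N → miss, frames [G, N]
pos 3: G → hit
pos 4: N → hit
pos 5: G → hit
pos 6: W → miss, evict N, frames [G, W]
At position 6, page N is evicted.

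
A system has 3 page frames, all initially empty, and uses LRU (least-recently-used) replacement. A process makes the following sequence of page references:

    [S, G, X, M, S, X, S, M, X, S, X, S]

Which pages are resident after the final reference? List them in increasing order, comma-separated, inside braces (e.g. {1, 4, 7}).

{M, S, X}

S → fault, frames {S}
G → fault, frames {S,G}
X → fault, frames {S,G,X}
M → fault, evict S, frames {G,X,M}
S → fault, evict G, frames {X,M,S}
X → hit
S → hit
M → hit
X → hit
S → hit
X → hit
S → hit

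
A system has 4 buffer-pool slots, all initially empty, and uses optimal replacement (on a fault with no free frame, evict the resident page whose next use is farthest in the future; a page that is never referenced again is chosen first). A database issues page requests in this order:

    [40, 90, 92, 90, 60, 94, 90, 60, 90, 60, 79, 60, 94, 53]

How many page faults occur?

7

40 → fault, frames [40]
90 → fault, frames [40, 90]
92 → fault, frames [40, 90, 92]
90 → hit
60 → fault, frames [40, 90, 92, 60]
94 → fault, evict 92, frames [40, 90, 60, 94]
90 → hit
60 → hit
90 → hit
60 → hit
79 → fault, evict 90, frames [40, 60, 94, 79]
60 → hit
94 → hit
53 → fault, evict 79, frames [40, 60, 94, 53]
Page faults: 7.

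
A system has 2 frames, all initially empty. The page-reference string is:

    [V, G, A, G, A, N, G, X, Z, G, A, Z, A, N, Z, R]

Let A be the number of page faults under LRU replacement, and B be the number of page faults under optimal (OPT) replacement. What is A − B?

Under LRU: F F F . . F F F F F F F . F F F → 13 faults.
Under OPT: F F F . . F . F F . F . . F . F → 9 faults.
A − B = 13 − 9 = 4.

4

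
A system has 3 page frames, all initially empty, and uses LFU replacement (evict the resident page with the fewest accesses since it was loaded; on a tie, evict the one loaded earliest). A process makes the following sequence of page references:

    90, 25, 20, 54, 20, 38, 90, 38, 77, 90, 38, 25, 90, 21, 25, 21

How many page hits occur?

90 → fault, frames (90)
25 → fault, frames (90 25)
20 → fault, frames (90 25 20)
54 → fault, evict 90, frames (25 20 54)
20 → hit
38 → fault, evict 25, frames (20 54 38)
90 → fault, evict 54, frames (20 38 90)
38 → hit
77 → fault, evict 90, frames (20 38 77)
90 → fault, evict 77, frames (20 38 90)
38 → hit
25 → fault, evict 90, frames (20 38 25)
90 → fault, evict 25, frames (20 38 90)
21 → fault, evict 90, frames (20 38 21)
25 → fault, evict 21, frames (20 38 25)
21 → fault, evict 25, frames (20 38 21)
Hits: 3.

3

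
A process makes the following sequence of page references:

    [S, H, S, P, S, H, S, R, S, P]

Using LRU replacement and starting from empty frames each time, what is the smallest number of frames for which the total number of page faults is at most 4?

f=1: 10 faults
f=2: 6 faults
f=3: 5 faults
f=4: 4 faults
Smallest f with faults ≤ 4 is 4.

4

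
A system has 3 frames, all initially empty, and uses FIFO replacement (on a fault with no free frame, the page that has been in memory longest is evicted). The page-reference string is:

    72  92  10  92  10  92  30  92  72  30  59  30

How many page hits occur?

72 → fault, frames {72}
92 → fault, frames {72,92}
10 → fault, frames {72,92,10}
92 → hit
10 → hit
92 → hit
30 → fault, evict 72, frames {92,10,30}
92 → hit
72 → fault, evict 92, frames {10,30,72}
30 → hit
59 → fault, evict 10, frames {30,72,59}
30 → hit
Hits: 6.

6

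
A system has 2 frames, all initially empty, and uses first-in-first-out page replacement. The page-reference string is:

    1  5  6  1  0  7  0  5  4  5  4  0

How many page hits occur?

1: miss, frames [1]
5: miss, frames [1, 5]
6: miss, evict 1, frames [5, 6]
1: miss, evict 5, frames [6, 1]
0: miss, evict 6, frames [1, 0]
7: miss, evict 1, frames [0, 7]
0: hit
5: miss, evict 0, frames [7, 5]
4: miss, evict 7, frames [5, 4]
5: hit
4: hit
0: miss, evict 5, frames [4, 0]
Hits: 3.

3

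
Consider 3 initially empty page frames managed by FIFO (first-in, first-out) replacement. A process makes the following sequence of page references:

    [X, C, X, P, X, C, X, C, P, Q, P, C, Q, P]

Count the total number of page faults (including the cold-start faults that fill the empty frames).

X → miss, frames {X}
C → miss, frames {X,C}
X → hit
P → miss, frames {X,C,P}
X → hit
C → hit
X → hit
C → hit
P → hit
Q → miss, evict X, frames {C,P,Q}
P → hit
C → hit
Q → hit
P → hit
Page faults: 4.

4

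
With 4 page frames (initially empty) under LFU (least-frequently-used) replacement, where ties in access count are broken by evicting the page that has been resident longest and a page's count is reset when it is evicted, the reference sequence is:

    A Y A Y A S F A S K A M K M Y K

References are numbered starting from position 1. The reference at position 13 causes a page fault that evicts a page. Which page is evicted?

M

pos 1: A -> fault, frames [A]
pos 2: Y -> fault, frames [A, Y]
pos 3: A -> hit
pos 4: Y -> hit
pos 5: A -> hit
pos 6: S -> fault, frames [A, Y, S]
pos 7: F -> fault, frames [A, Y, S, F]
pos 8: A -> hit
pos 9: S -> hit
pos 10: K -> fault, evict F, frames [A, Y, S, K]
pos 11: A -> hit
pos 12: M -> fault, evict K, frames [A, Y, S, M]
pos 13: K -> fault, evict M, frames [A, Y, S, K]
At position 13, page M is evicted.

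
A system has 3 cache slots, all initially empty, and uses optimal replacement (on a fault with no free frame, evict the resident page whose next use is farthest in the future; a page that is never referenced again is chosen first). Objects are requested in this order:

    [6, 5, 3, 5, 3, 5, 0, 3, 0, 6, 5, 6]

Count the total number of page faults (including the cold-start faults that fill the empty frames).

6: miss, frames (6)
5: miss, frames (6 5)
3: miss, frames (6 5 3)
5: hit
3: hit
5: hit
0: miss, evict 5, frames (6 3 0)
3: hit
0: hit
6: hit
5: miss, evict 0, frames (6 3 5)
6: hit
Page faults: 5.

5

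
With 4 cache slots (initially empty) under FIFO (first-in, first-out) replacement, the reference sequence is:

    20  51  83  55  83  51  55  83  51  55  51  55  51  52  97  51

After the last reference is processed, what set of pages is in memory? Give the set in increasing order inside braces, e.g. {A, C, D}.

{51, 52, 55, 97}

20: miss, frames {20}
51: miss, frames {20,51}
83: miss, frames {20,51,83}
55: miss, frames {20,51,83,55}
83: hit
51: hit
55: hit
83: hit
51: hit
55: hit
51: hit
55: hit
51: hit
52: miss, evict 20, frames {51,83,55,52}
97: miss, evict 51, frames {83,55,52,97}
51: miss, evict 83, frames {55,52,97,51}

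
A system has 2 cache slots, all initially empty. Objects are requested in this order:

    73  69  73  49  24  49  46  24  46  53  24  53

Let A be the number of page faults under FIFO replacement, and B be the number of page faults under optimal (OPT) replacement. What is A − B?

Under FIFO: F F . F F . F . . F F . → 7 faults.
Under OPT: F F . F F . F . . F . . → 6 faults.
A − B = 7 − 6 = 1.

1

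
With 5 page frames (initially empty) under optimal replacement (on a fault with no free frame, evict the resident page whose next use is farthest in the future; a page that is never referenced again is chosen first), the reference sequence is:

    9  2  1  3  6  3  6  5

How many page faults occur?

6

9 → miss, frames (9)
2 → miss, frames (9 2)
1 → miss, frames (9 2 1)
3 → miss, frames (9 2 1 3)
6 → miss, frames (9 2 1 3 6)
3 → hit
6 → hit
5 → miss, evict 6, frames (9 2 1 3 5)
Page faults: 6.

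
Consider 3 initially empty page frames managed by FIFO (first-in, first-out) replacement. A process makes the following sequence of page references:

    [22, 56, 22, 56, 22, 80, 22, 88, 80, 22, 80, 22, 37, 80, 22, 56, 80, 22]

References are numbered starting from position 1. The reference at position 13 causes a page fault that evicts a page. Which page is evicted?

80

pos 1: 22 -> fault, frames [22]
pos 2: 56 -> fault, frames [22, 56]
pos 3: 22 -> hit
pos 4: 56 -> hit
pos 5: 22 -> hit
pos 6: 80 -> fault, frames [22, 56, 80]
pos 7: 22 -> hit
pos 8: 88 -> fault, evict 22, frames [56, 80, 88]
pos 9: 80 -> hit
pos 10: 22 -> fault, evict 56, frames [80, 88, 22]
pos 11: 80 -> hit
pos 12: 22 -> hit
pos 13: 37 -> fault, evict 80, frames [88, 22, 37]
At position 13, page 80 is evicted.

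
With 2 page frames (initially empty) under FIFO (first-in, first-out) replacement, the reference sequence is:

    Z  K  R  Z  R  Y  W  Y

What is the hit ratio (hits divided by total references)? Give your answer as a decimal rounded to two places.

Z -> miss, frames [Z]
K -> miss, frames [Z, K]
R -> miss, evict Z, frames [K, R]
Z -> miss, evict K, frames [R, Z]
R -> hit
Y -> miss, evict R, frames [Z, Y]
W -> miss, evict Z, frames [Y, W]
Y -> hit
Hits: 2 of 8 references → 2/8 = 0.2500.

0.25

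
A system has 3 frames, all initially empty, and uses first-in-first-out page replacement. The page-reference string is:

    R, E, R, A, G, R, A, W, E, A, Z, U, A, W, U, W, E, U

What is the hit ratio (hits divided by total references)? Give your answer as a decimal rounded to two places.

0.33

R: miss, frames [R]
E: miss, frames [R, E]
R: hit
A: miss, frames [R, E, A]
G: miss, evict R, frames [E, A, G]
R: miss, evict E, frames [A, G, R]
A: hit
W: miss, evict A, frames [G, R, W]
E: miss, evict G, frames [R, W, E]
A: miss, evict R, frames [W, E, A]
Z: miss, evict W, frames [E, A, Z]
U: miss, evict E, frames [A, Z, U]
A: hit
W: miss, evict A, frames [Z, U, W]
U: hit
W: hit
E: miss, evict Z, frames [U, W, E]
U: hit
Hits: 6 of 18 references → 6/18 = 0.3333.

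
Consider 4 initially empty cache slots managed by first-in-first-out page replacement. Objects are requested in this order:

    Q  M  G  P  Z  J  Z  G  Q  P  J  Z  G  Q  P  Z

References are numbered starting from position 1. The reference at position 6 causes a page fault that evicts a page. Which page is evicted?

M

pos 1: Q: fault, frames [Q]
pos 2: M: fault, frames [Q, M]
pos 3: G: fault, frames [Q, M, G]
pos 4: P: fault, frames [Q, M, G, P]
pos 5: Z: fault, evict Q, frames [M, G, P, Z]
pos 6: J: fault, evict M, frames [G, P, Z, J]
At position 6, page M is evicted.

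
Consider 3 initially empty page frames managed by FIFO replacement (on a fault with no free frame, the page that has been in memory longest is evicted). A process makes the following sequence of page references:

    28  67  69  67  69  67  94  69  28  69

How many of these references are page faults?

5

28 -> fault, frames (28)
67 -> fault, frames (28 67)
69 -> fault, frames (28 67 69)
67 -> hit
69 -> hit
67 -> hit
94 -> fault, evict 28, frames (67 69 94)
69 -> hit
28 -> fault, evict 67, frames (69 94 28)
69 -> hit
Page faults: 5.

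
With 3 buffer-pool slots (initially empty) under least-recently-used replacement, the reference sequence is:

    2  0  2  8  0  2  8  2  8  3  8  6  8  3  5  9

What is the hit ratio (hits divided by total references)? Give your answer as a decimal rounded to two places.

0.56

2 -> fault, frames (2)
0 -> fault, frames (2 0)
2 -> hit
8 -> fault, frames (0 2 8)
0 -> hit
2 -> hit
8 -> hit
2 -> hit
8 -> hit
3 -> fault, evict 0, frames (2 8 3)
8 -> hit
6 -> fault, evict 2, frames (3 8 6)
8 -> hit
3 -> hit
5 -> fault, evict 6, frames (8 3 5)
9 -> fault, evict 8, frames (3 5 9)
Hits: 9 of 16 references → 9/16 = 0.5625.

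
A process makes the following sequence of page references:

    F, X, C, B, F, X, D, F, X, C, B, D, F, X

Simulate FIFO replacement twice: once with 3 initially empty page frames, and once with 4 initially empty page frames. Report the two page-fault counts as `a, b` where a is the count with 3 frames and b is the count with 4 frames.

11, 12

3 frames: F F F F F F F . . F F . F F → 11 faults.
4 frames: F F F F . . F F F F F F F F → 12 faults.
12 > 11: adding a frame increased faults — Belady's anomaly.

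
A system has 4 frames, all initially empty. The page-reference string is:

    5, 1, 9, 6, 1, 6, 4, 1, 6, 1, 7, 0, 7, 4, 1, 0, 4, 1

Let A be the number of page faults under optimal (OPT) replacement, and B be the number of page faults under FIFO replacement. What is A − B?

Under OPT: F F F F . . F . . . F F . . . . . . → 7 faults.
Under FIFO: F F F F . . F . . . F F . . F . . . → 8 faults.
A − B = 7 − 8 = -1.

-1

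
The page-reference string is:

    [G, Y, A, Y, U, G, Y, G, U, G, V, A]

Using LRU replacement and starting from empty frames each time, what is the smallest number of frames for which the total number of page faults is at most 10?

f=1: 12 faults
f=2: 9 faults
f=3: 7 faults
f=4: 6 faults
f=5: 5 faults
Smallest f with faults ≤ 10 is 2.

2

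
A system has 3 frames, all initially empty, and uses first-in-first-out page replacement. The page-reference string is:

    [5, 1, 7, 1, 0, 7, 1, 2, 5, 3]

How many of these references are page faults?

5 -> fault, frames {5}
1 -> fault, frames {5,1}
7 -> fault, frames {5,1,7}
1 -> hit
0 -> fault, evict 5, frames {1,7,0}
7 -> hit
1 -> hit
2 -> fault, evict 1, frames {7,0,2}
5 -> fault, evict 7, frames {0,2,5}
3 -> fault, evict 0, frames {2,5,3}
Page faults: 7.

7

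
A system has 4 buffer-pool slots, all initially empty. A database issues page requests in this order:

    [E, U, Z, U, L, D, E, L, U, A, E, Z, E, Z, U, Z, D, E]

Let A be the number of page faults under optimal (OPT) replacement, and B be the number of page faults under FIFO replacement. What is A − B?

Under OPT: F F F . F F . . . F . F . . . . . . → 7 faults.
Under FIFO: F F F . F F F . F F . F . . . . F F → 11 faults.
A − B = 7 − 11 = -4.

-4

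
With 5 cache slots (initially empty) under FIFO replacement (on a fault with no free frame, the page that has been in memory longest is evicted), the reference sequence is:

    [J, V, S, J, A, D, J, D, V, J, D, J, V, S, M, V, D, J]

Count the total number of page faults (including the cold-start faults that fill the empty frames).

J → miss, frames [J]
V → miss, frames [J, V]
S → miss, frames [J, V, S]
J → hit
A → miss, frames [J, V, S, A]
D → miss, frames [J, V, S, A, D]
J → hit
D → hit
V → hit
J → hit
D → hit
J → hit
V → hit
S → hit
M → miss, evict J, frames [V, S, A, D, M]
V → hit
D → hit
J → miss, evict V, frames [S, A, D, M, J]
Page faults: 7.

7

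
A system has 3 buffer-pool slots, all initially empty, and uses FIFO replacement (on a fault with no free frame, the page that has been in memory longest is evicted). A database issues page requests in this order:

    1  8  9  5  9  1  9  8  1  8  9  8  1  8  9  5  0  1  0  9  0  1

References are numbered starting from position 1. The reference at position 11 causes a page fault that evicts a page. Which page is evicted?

pos 1: 1 → miss, frames {1}
pos 2: 8 → miss, frames {1,8}
pos 3: 9 → miss, frames {1,8,9}
pos 4: 5 → miss, evict 1, frames {8,9,5}
pos 5: 9 → hit
pos 6: 1 → miss, evict 8, frames {9,5,1}
pos 7: 9 → hit
pos 8: 8 → miss, evict 9, frames {5,1,8}
pos 9: 1 → hit
pos 10: 8 → hit
pos 11: 9 → miss, evict 5, frames {1,8,9}
At position 11, page 5 is evicted.

5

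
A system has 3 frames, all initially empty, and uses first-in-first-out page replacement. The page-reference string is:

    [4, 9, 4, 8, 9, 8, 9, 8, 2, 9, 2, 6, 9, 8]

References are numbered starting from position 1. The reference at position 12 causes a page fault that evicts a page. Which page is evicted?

9

pos 1: 4: miss, frames [4]
pos 2: 9: miss, frames [4, 9]
pos 3: 4: hit
pos 4: 8: miss, frames [4, 9, 8]
pos 5: 9: hit
pos 6: 8: hit
pos 7: 9: hit
pos 8: 8: hit
pos 9: 2: miss, evict 4, frames [9, 8, 2]
pos 10: 9: hit
pos 11: 2: hit
pos 12: 6: miss, evict 9, frames [8, 2, 6]
At position 12, page 9 is evicted.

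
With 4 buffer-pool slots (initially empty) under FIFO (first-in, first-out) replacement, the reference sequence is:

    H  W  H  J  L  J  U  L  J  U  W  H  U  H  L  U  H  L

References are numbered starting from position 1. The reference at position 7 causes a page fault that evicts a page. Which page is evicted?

H

pos 1: H -> miss, frames (H)
pos 2: W -> miss, frames (H W)
pos 3: H -> hit
pos 4: J -> miss, frames (H W J)
pos 5: L -> miss, frames (H W J L)
pos 6: J -> hit
pos 7: U -> miss, evict H, frames (W J L U)
At position 7, page H is evicted.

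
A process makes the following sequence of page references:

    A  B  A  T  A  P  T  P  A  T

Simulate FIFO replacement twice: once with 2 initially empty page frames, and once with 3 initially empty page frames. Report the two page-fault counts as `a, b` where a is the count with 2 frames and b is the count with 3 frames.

2 frames: F F . F F F F . F . → 7 faults.
3 frames: F F . F . F . . F . → 5 faults.
5 < 7: adding a frame reduced faults, as is typical.

7, 5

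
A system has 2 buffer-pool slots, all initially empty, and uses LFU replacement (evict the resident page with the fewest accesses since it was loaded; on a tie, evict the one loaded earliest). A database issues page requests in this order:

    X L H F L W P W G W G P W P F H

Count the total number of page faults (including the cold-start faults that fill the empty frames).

11

X: miss, frames (X)
L: miss, frames (X L)
H: miss, evict X, frames (L H)
F: miss, evict L, frames (H F)
L: miss, evict H, frames (F L)
W: miss, evict F, frames (L W)
P: miss, evict L, frames (W P)
W: hit
G: miss, evict P, frames (W G)
W: hit
G: hit
P: miss, evict G, frames (W P)
W: hit
P: hit
F: miss, evict P, frames (W F)
H: miss, evict F, frames (W H)
Page faults: 11.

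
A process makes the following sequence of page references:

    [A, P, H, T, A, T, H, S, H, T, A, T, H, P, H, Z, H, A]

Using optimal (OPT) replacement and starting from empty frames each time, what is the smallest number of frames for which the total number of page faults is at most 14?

2

f=1: 18 faults
f=2: 12 faults
f=3: 8 faults
f=4: 7 faults
f=5: 6 faults
f=6: 6 faults
Smallest f with faults ≤ 14 is 2.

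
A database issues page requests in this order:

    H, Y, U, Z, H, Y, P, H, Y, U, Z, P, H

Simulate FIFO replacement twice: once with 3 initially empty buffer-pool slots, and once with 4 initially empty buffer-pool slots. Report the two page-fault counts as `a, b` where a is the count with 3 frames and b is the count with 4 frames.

10, 11

3 frames: F F F F F F F . . F F . F → 10 faults.
4 frames: F F F F . . F F F F F F F → 11 faults.
11 > 10: adding a frame increased faults — Belady's anomaly.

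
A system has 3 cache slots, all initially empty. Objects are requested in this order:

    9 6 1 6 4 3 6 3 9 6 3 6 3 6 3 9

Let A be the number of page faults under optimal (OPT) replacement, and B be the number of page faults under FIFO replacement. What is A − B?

Under OPT: F F F . F F . . . . . . . . . . → 5 faults.
Under FIFO: F F F . F F F . F . . . . . . . → 7 faults.
A − B = 5 − 7 = -2.

-2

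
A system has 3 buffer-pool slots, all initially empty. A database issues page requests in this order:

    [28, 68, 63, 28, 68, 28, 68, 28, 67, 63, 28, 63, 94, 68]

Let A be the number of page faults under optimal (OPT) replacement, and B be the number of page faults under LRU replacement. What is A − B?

-1

Under OPT: F F F . . . . . F . . . F F → 6 faults.
Under LRU: F F F . . . . . F F . . F F → 7 faults.
A − B = 6 − 7 = -1.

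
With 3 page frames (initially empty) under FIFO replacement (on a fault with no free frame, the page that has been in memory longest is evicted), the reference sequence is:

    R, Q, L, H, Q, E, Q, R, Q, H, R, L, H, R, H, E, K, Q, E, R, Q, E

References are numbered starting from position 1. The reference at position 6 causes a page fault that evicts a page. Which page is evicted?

Q

pos 1: R → miss, frames (R)
pos 2: Q → miss, frames (R Q)
pos 3: L → miss, frames (R Q L)
pos 4: H → miss, evict R, frames (Q L H)
pos 5: Q → hit
pos 6: E → miss, evict Q, frames (L H E)
At position 6, page Q is evicted.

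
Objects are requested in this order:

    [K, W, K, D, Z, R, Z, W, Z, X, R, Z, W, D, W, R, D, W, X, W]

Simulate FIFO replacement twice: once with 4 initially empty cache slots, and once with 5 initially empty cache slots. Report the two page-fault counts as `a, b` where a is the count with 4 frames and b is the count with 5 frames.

4 frames: F F . F F F . . . F . . F F . . . . . . → 8 faults.
5 frames: F F . F F F . . . F . . . . . . . . . . → 6 faults.
6 < 8: adding a frame reduced faults, as is typical.

8, 6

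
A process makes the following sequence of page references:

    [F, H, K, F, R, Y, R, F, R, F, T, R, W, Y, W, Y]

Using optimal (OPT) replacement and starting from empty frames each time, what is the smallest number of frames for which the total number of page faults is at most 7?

f=1: 16 faults
f=2: 9 faults
f=3: 7 faults
f=4: 7 faults
f=5: 7 faults
f=6: 7 faults
f=7: 7 faults
Smallest f with faults ≤ 7 is 3.

3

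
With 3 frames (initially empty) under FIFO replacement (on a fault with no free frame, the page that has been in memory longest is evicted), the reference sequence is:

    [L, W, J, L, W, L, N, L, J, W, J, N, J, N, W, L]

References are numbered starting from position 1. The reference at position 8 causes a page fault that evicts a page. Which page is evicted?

W

pos 1: L: miss, frames [L]
pos 2: W: miss, frames [L, W]
pos 3: J: miss, frames [L, W, J]
pos 4: L: hit
pos 5: W: hit
pos 6: L: hit
pos 7: N: miss, evict L, frames [W, J, N]
pos 8: L: miss, evict W, frames [J, N, L]
At position 8, page W is evicted.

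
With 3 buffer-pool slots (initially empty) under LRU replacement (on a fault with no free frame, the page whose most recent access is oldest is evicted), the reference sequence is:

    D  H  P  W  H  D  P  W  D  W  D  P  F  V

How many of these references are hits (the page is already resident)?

5

D → fault, frames (D)
H → fault, frames (D H)
P → fault, frames (D H P)
W → fault, evict D, frames (H P W)
H → hit
D → fault, evict P, frames (W H D)
P → fault, evict W, frames (H D P)
W → fault, evict H, frames (D P W)
D → hit
W → hit
D → hit
P → hit
F → fault, evict W, frames (D P F)
V → fault, evict D, frames (P F V)
Hits: 5.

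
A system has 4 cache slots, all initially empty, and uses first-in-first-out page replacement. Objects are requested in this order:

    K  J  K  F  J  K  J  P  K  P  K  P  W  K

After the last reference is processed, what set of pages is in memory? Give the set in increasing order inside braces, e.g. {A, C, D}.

{F, K, P, W}

K -> fault, frames (K)
J -> fault, frames (K J)
K -> hit
F -> fault, frames (K J F)
J -> hit
K -> hit
J -> hit
P -> fault, frames (K J F P)
K -> hit
P -> hit
K -> hit
P -> hit
W -> fault, evict K, frames (J F P W)
K -> fault, evict J, frames (F P W K)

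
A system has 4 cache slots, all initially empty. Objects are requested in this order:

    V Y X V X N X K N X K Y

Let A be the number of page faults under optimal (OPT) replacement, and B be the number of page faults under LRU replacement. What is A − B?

-1

Under OPT: F F F . . F . F . . . . → 5 faults.
Under LRU: F F F . . F . F . . . F → 6 faults.
A − B = 5 − 6 = -1.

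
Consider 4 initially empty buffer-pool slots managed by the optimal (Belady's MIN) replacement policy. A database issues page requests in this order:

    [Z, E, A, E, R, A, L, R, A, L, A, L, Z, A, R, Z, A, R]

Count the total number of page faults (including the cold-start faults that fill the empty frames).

Z -> miss, frames (Z)
E -> miss, frames (Z E)
A -> miss, frames (Z E A)
E -> hit
R -> miss, frames (Z E A R)
A -> hit
L -> miss, evict E, frames (Z A R L)
R -> hit
A -> hit
L -> hit
A -> hit
L -> hit
Z -> hit
A -> hit
R -> hit
Z -> hit
A -> hit
R -> hit
Page faults: 5.

5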